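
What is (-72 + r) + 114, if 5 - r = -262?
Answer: 309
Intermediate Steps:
r = 267 (r = 5 - 1*(-262) = 5 + 262 = 267)
(-72 + r) + 114 = (-72 + 267) + 114 = 195 + 114 = 309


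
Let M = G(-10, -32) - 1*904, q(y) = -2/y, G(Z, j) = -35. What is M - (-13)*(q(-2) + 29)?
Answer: -549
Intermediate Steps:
M = -939 (M = -35 - 1*904 = -35 - 904 = -939)
M - (-13)*(q(-2) + 29) = -939 - (-13)*(-2/(-2) + 29) = -939 - (-13)*(-2*(-½) + 29) = -939 - (-13)*(1 + 29) = -939 - (-13)*30 = -939 - 1*(-390) = -939 + 390 = -549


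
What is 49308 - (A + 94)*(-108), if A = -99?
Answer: 48768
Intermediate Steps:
49308 - (A + 94)*(-108) = 49308 - (-99 + 94)*(-108) = 49308 - (-5)*(-108) = 49308 - 1*540 = 49308 - 540 = 48768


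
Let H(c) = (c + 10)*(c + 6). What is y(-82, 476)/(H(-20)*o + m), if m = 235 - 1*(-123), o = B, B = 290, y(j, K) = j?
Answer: -41/20479 ≈ -0.0020020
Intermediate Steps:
H(c) = (6 + c)*(10 + c) (H(c) = (10 + c)*(6 + c) = (6 + c)*(10 + c))
o = 290
m = 358 (m = 235 + 123 = 358)
y(-82, 476)/(H(-20)*o + m) = -82/((60 + (-20)² + 16*(-20))*290 + 358) = -82/((60 + 400 - 320)*290 + 358) = -82/(140*290 + 358) = -82/(40600 + 358) = -82/40958 = -82*1/40958 = -41/20479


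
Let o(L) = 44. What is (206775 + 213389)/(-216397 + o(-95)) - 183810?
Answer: -39768265094/216353 ≈ -1.8381e+5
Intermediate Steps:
(206775 + 213389)/(-216397 + o(-95)) - 183810 = (206775 + 213389)/(-216397 + 44) - 183810 = 420164/(-216353) - 183810 = 420164*(-1/216353) - 183810 = -420164/216353 - 183810 = -39768265094/216353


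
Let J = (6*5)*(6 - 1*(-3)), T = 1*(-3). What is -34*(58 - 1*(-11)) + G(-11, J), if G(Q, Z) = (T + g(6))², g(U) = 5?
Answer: -2342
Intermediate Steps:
T = -3
J = 270 (J = 30*(6 + 3) = 30*9 = 270)
G(Q, Z) = 4 (G(Q, Z) = (-3 + 5)² = 2² = 4)
-34*(58 - 1*(-11)) + G(-11, J) = -34*(58 - 1*(-11)) + 4 = -34*(58 + 11) + 4 = -34*69 + 4 = -2346 + 4 = -2342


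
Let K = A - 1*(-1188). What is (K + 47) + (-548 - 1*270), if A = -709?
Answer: -292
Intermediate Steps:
K = 479 (K = -709 - 1*(-1188) = -709 + 1188 = 479)
(K + 47) + (-548 - 1*270) = (479 + 47) + (-548 - 1*270) = 526 + (-548 - 270) = 526 - 818 = -292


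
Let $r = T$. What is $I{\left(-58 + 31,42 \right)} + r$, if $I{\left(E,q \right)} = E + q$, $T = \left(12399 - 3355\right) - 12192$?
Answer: $-3133$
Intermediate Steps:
$T = -3148$ ($T = 9044 - 12192 = -3148$)
$r = -3148$
$I{\left(-58 + 31,42 \right)} + r = \left(\left(-58 + 31\right) + 42\right) - 3148 = \left(-27 + 42\right) - 3148 = 15 - 3148 = -3133$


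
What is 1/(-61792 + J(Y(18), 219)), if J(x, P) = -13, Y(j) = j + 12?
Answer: -1/61805 ≈ -1.6180e-5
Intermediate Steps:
Y(j) = 12 + j
1/(-61792 + J(Y(18), 219)) = 1/(-61792 - 13) = 1/(-61805) = -1/61805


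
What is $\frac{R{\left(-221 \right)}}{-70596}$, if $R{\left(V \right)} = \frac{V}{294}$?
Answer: $\frac{221}{20755224} \approx 1.0648 \cdot 10^{-5}$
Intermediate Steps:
$R{\left(V \right)} = \frac{V}{294}$ ($R{\left(V \right)} = V \frac{1}{294} = \frac{V}{294}$)
$\frac{R{\left(-221 \right)}}{-70596} = \frac{\frac{1}{294} \left(-221\right)}{-70596} = \left(- \frac{221}{294}\right) \left(- \frac{1}{70596}\right) = \frac{221}{20755224}$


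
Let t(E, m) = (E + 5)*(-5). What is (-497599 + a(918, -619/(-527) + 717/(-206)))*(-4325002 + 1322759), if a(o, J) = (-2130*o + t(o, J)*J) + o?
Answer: 795717371757929361/108562 ≈ 7.3296e+12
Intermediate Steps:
t(E, m) = -25 - 5*E (t(E, m) = (5 + E)*(-5) = -25 - 5*E)
a(o, J) = -2129*o + J*(-25 - 5*o) (a(o, J) = (-2130*o + (-25 - 5*o)*J) + o = (-2130*o + J*(-25 - 5*o)) + o = -2129*o + J*(-25 - 5*o))
(-497599 + a(918, -619/(-527) + 717/(-206)))*(-4325002 + 1322759) = (-497599 + (-2129*918 - 5*(-619/(-527) + 717/(-206))*(5 + 918)))*(-4325002 + 1322759) = (-497599 + (-1954422 - 5*(-619*(-1/527) + 717*(-1/206))*923))*(-3002243) = (-497599 + (-1954422 - 5*(619/527 - 717/206)*923))*(-3002243) = (-497599 + (-1954422 - 5*(-250345/108562)*923))*(-3002243) = (-497599 + (-1954422 + 1155342175/108562))*(-3002243) = (-497599 - 211020618989/108562)*(-3002243) = -265040961627/108562*(-3002243) = 795717371757929361/108562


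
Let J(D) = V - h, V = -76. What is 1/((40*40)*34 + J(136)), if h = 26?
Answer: 1/54298 ≈ 1.8417e-5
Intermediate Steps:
J(D) = -102 (J(D) = -76 - 1*26 = -76 - 26 = -102)
1/((40*40)*34 + J(136)) = 1/((40*40)*34 - 102) = 1/(1600*34 - 102) = 1/(54400 - 102) = 1/54298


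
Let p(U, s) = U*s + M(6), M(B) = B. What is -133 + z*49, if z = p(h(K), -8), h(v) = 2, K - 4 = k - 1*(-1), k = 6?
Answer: -623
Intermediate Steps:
K = 11 (K = 4 + (6 - 1*(-1)) = 4 + (6 + 1) = 4 + 7 = 11)
p(U, s) = 6 + U*s (p(U, s) = U*s + 6 = 6 + U*s)
z = -10 (z = 6 + 2*(-8) = 6 - 16 = -10)
-133 + z*49 = -133 - 10*49 = -133 - 490 = -623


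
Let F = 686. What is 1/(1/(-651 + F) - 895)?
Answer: -35/31324 ≈ -0.0011174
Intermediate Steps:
1/(1/(-651 + F) - 895) = 1/(1/(-651 + 686) - 895) = 1/(1/35 - 895) = 1/(-31324/35) = -35/31324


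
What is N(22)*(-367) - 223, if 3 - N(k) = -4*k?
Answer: -33620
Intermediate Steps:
N(k) = 3 + 4*k (N(k) = 3 - (-4)*k = 3 + 4*k)
N(22)*(-367) - 223 = (3 + 4*22)*(-367) - 223 = (3 + 88)*(-367) - 223 = 91*(-367) - 223 = -33397 - 223 = -33620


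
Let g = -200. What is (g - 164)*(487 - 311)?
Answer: -64064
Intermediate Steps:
(g - 164)*(487 - 311) = (-200 - 164)*(487 - 311) = -364*176 = -64064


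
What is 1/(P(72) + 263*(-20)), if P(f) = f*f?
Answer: -1/76 ≈ -0.013158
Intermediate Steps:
P(f) = f**2
1/(P(72) + 263*(-20)) = 1/(72**2 + 263*(-20)) = 1/(5184 - 5260) = 1/(-76) = -1/76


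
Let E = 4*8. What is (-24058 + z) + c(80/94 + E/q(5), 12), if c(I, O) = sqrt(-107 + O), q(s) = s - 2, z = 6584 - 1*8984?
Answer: -26458 + I*sqrt(95) ≈ -26458.0 + 9.7468*I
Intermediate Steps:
z = -2400 (z = 6584 - 8984 = -2400)
q(s) = -2 + s
E = 32
(-24058 + z) + c(80/94 + E/q(5), 12) = (-24058 - 2400) + sqrt(-107 + 12) = -26458 + sqrt(-95) = -26458 + I*sqrt(95)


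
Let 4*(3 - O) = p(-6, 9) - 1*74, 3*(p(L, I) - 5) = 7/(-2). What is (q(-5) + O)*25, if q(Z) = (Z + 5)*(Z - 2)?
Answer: 12325/24 ≈ 513.54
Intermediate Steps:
p(L, I) = 23/6 (p(L, I) = 5 + (7/(-2))/3 = 5 + (7*(-1/2))/3 = 5 + (1/3)*(-7/2) = 5 - 7/6 = 23/6)
O = 493/24 (O = 3 - (23/6 - 1*74)/4 = 3 - (23/6 - 74)/4 = 3 - 1/4*(-421/6) = 3 + 421/24 = 493/24 ≈ 20.542)
q(Z) = (-2 + Z)*(5 + Z) (q(Z) = (5 + Z)*(-2 + Z) = (-2 + Z)*(5 + Z))
(q(-5) + O)*25 = ((-10 + (-5)**2 + 3*(-5)) + 493/24)*25 = ((-10 + 25 - 15) + 493/24)*25 = (0 + 493/24)*25 = (493/24)*25 = 12325/24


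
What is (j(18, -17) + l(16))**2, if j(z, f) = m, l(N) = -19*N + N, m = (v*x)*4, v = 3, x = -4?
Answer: 112896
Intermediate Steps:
m = -48 (m = (3*(-4))*4 = -12*4 = -48)
l(N) = -18*N
j(z, f) = -48
(j(18, -17) + l(16))**2 = (-48 - 18*16)**2 = (-48 - 288)**2 = (-336)**2 = 112896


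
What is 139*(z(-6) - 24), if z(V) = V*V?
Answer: 1668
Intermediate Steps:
z(V) = V**2
139*(z(-6) - 24) = 139*((-6)**2 - 24) = 139*(36 - 24) = 139*12 = 1668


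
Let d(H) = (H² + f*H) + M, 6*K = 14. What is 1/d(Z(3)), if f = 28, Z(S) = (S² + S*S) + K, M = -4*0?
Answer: 9/8845 ≈ 0.0010175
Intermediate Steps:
K = 7/3 (K = (⅙)*14 = 7/3 ≈ 2.3333)
M = 0
Z(S) = 7/3 + 2*S² (Z(S) = (S² + S*S) + 7/3 = (S² + S²) + 7/3 = 2*S² + 7/3 = 7/3 + 2*S²)
d(H) = H² + 28*H (d(H) = (H² + 28*H) + 0 = H² + 28*H)
1/d(Z(3)) = 1/((7/3 + 2*3²)*(28 + (7/3 + 2*3²))) = 1/((7/3 + 2*9)*(28 + (7/3 + 2*9))) = 1/((7/3 + 18)*(28 + (7/3 + 18))) = 1/(61*(28 + 61/3)/3) = 1/((61/3)*(145/3)) = 1/(8845/9) = 9/8845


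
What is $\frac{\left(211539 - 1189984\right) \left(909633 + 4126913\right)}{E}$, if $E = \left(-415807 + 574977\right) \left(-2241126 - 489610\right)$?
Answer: $\frac{492798325097}{43465124912} \approx 11.338$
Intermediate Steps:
$E = -434651249120$ ($E = 159170 \left(-2730736\right) = -434651249120$)
$\frac{\left(211539 - 1189984\right) \left(909633 + 4126913\right)}{E} = \frac{\left(211539 - 1189984\right) \left(909633 + 4126913\right)}{-434651249120} = \left(211539 + \left(-1987584 + 797600\right)\right) 5036546 \left(- \frac{1}{434651249120}\right) = \left(211539 - 1189984\right) 5036546 \left(- \frac{1}{434651249120}\right) = \left(-978445\right) 5036546 \left(- \frac{1}{434651249120}\right) = \left(-4927983250970\right) \left(- \frac{1}{434651249120}\right) = \frac{492798325097}{43465124912}$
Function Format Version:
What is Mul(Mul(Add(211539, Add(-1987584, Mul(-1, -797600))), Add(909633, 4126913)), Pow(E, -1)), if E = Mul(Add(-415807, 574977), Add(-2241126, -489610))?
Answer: Rational(492798325097, 43465124912) ≈ 11.338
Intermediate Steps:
E = -434651249120 (E = Mul(159170, -2730736) = -434651249120)
Mul(Mul(Add(211539, Add(-1987584, Mul(-1, -797600))), Add(909633, 4126913)), Pow(E, -1)) = Mul(Mul(Add(211539, Add(-1987584, Mul(-1, -797600))), Add(909633, 4126913)), Pow(-434651249120, -1)) = Mul(Mul(Add(211539, Add(-1987584, 797600)), 5036546), Rational(-1, 434651249120)) = Mul(Mul(Add(211539, -1189984), 5036546), Rational(-1, 434651249120)) = Mul(Mul(-978445, 5036546), Rational(-1, 434651249120)) = Mul(-4927983250970, Rational(-1, 434651249120)) = Rational(492798325097, 43465124912)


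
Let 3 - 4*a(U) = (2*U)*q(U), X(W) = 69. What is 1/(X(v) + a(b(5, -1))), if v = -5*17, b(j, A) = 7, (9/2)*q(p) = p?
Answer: 36/2315 ≈ 0.015551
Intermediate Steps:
q(p) = 2*p/9
v = -85
a(U) = ¾ - U²/9 (a(U) = ¾ - 2*U*2*U/9/4 = ¾ - U²/9)
1/(X(v) + a(b(5, -1))) = 1/(69 + (¾ - ⅑*7²)) = 1/(69 + (¾ - ⅑*49)) = 1/(69 + (¾ - 49/9)) = 1/(69 - 169/36) = 1/(2315/36) = 36/2315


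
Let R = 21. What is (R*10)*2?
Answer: 420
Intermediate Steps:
(R*10)*2 = (21*10)*2 = 210*2 = 420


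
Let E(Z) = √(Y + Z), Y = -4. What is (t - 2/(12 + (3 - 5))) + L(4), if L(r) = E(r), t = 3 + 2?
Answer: 24/5 ≈ 4.8000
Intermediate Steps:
t = 5
E(Z) = √(-4 + Z)
L(r) = √(-4 + r)
(t - 2/(12 + (3 - 5))) + L(4) = (5 - 2/(12 + (3 - 5))) + √(-4 + 4) = (5 - 2/(12 - 2)) + √0 = (5 - 2/10) + 0 = (5 + (⅒)*(-2)) + 0 = (5 - ⅕) + 0 = 24/5 + 0 = 24/5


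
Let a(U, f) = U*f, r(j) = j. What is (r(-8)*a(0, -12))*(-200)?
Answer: 0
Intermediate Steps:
(r(-8)*a(0, -12))*(-200) = -0*(-12)*(-200) = -8*0*(-200) = 0*(-200) = 0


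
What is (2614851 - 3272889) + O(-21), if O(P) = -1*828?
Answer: -658866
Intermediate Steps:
O(P) = -828
(2614851 - 3272889) + O(-21) = (2614851 - 3272889) - 828 = -658038 - 828 = -658866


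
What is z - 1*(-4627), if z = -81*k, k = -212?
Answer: 21799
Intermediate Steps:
z = 17172 (z = -81*(-212) = 17172)
z - 1*(-4627) = 17172 - 1*(-4627) = 17172 + 4627 = 21799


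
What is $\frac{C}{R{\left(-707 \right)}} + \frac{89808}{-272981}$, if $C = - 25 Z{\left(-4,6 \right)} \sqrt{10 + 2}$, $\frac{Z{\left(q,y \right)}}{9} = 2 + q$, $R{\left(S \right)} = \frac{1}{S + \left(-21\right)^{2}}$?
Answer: $- \frac{89808}{272981} - 239400 \sqrt{3} \approx -4.1465 \cdot 10^{5}$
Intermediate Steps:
$R{\left(S \right)} = \frac{1}{441 + S}$ ($R{\left(S \right)} = \frac{1}{S + 441} = \frac{1}{441 + S}$)
$Z{\left(q,y \right)} = 18 + 9 q$ ($Z{\left(q,y \right)} = 9 \left(2 + q\right) = 18 + 9 q$)
$C = 900 \sqrt{3}$ ($C = - 25 \left(18 + 9 \left(-4\right)\right) \sqrt{10 + 2} = - 25 \left(18 - 36\right) \sqrt{12} = \left(-25\right) \left(-18\right) 2 \sqrt{3} = 450 \cdot 2 \sqrt{3} = 900 \sqrt{3} \approx 1558.8$)
$\frac{C}{R{\left(-707 \right)}} + \frac{89808}{-272981} = \frac{900 \sqrt{3}}{\frac{1}{441 - 707}} + \frac{89808}{-272981} = \frac{900 \sqrt{3}}{\frac{1}{-266}} + 89808 \left(- \frac{1}{272981}\right) = \frac{900 \sqrt{3}}{- \frac{1}{266}} - \frac{89808}{272981} = 900 \sqrt{3} \left(-266\right) - \frac{89808}{272981} = - 239400 \sqrt{3} - \frac{89808}{272981} = - \frac{89808}{272981} - 239400 \sqrt{3}$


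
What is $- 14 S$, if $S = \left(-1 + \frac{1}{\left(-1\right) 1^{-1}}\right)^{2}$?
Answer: $-56$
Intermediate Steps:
$S = 4$ ($S = \left(-1 + \frac{1}{\left(-1\right) 1}\right)^{2} = \left(-1 + \frac{1}{-1}\right)^{2} = \left(-1 - 1\right)^{2} = \left(-2\right)^{2} = 4$)
$- 14 S = \left(-14\right) 4 = -56$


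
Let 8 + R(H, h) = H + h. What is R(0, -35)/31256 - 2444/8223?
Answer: -76743253/257018088 ≈ -0.29859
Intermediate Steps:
R(H, h) = -8 + H + h (R(H, h) = -8 + (H + h) = -8 + H + h)
R(0, -35)/31256 - 2444/8223 = (-8 + 0 - 35)/31256 - 2444/8223 = -43*1/31256 - 2444*1/8223 = -43/31256 - 2444/8223 = -76743253/257018088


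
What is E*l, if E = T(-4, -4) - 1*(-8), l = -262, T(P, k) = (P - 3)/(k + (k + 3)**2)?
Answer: -8122/3 ≈ -2707.3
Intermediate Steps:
T(P, k) = (-3 + P)/(k + (3 + k)**2)
E = 31/3 (E = (-3 - 4)/(-4 + (3 - 4)**2) - 1*(-8) = -7/(-4 + (-1)**2) + 8 = -7/(-4 + 1) + 8 = -7/(-3) + 8 = -1/3*(-7) + 8 = 7/3 + 8 = 31/3 ≈ 10.333)
E*l = (31/3)*(-262) = -8122/3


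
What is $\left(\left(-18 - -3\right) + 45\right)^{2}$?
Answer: $900$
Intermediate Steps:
$\left(\left(-18 - -3\right) + 45\right)^{2} = \left(\left(-18 + 3\right) + 45\right)^{2} = \left(-15 + 45\right)^{2} = 30^{2} = 900$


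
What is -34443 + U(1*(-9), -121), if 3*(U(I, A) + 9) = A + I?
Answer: -103486/3 ≈ -34495.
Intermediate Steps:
U(I, A) = -9 + A/3 + I/3 (U(I, A) = -9 + (A + I)/3 = -9 + (A/3 + I/3) = -9 + A/3 + I/3)
-34443 + U(1*(-9), -121) = -34443 + (-9 + (⅓)*(-121) + (1*(-9))/3) = -34443 + (-9 - 121/3 + (⅓)*(-9)) = -34443 + (-9 - 121/3 - 3) = -34443 - 157/3 = -103486/3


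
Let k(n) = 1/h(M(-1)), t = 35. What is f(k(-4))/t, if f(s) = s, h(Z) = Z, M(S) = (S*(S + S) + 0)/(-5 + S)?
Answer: -3/35 ≈ -0.085714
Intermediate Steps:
M(S) = 2*S²/(-5 + S) (M(S) = (S*(2*S) + 0)/(-5 + S) = (2*S² + 0)/(-5 + S) = (2*S²)/(-5 + S) = 2*S²/(-5 + S))
k(n) = -3 (k(n) = 1/(2*(-1)²/(-5 - 1)) = 1/(2*1/(-6)) = 1/(2*1*(-⅙)) = 1/(-⅓) = -3)
f(k(-4))/t = -3/35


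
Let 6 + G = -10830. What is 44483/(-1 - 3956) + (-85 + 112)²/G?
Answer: -53878049/4764228 ≈ -11.309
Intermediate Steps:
G = -10836 (G = -6 - 10830 = -10836)
44483/(-1 - 3956) + (-85 + 112)²/G = 44483/(-1 - 3956) + (-85 + 112)²/(-10836) = 44483/(-3957) + 27²*(-1/10836) = 44483*(-1/3957) + 729*(-1/10836) = -44483/3957 - 81/1204 = -53878049/4764228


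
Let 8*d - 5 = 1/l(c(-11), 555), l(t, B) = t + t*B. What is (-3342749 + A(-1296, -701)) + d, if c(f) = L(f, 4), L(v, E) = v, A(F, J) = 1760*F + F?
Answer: -275220214061/48928 ≈ -5.6250e+6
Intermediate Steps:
A(F, J) = 1761*F
c(f) = f
l(t, B) = t + B*t
d = 30579/48928 (d = 5/8 + 1/(8*((-11*(1 + 555)))) = 5/8 + 1/(8*((-11*556))) = 5/8 + (⅛)/(-6116) = 5/8 + (⅛)*(-1/6116) = 5/8 - 1/48928 = 30579/48928 ≈ 0.62498)
(-3342749 + A(-1296, -701)) + d = (-3342749 + 1761*(-1296)) + 30579/48928 = (-3342749 - 2282256) + 30579/48928 = -5625005 + 30579/48928 = -275220214061/48928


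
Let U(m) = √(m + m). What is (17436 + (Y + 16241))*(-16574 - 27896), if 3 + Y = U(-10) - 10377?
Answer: -1036017590 - 88940*I*√5 ≈ -1.036e+9 - 1.9888e+5*I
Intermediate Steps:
U(m) = √2*√m (U(m) = √(2*m) = √2*√m)
Y = -10380 + 2*I*√5 (Y = -3 + (√2*√(-10) - 10377) = -3 + (√2*(I*√10) - 10377) = -3 + (2*I*√5 - 10377) = -3 + (-10377 + 2*I*√5) = -10380 + 2*I*√5 ≈ -10380.0 + 4.4721*I)
(17436 + (Y + 16241))*(-16574 - 27896) = (17436 + ((-10380 + 2*I*√5) + 16241))*(-16574 - 27896) = (17436 + (5861 + 2*I*√5))*(-44470) = (23297 + 2*I*√5)*(-44470) = -1036017590 - 88940*I*√5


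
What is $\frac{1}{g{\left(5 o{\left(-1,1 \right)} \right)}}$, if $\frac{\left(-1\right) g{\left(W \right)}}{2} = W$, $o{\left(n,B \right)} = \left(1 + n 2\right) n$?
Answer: $- \frac{1}{10} \approx -0.1$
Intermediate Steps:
$o{\left(n,B \right)} = n \left(1 + 2 n\right)$ ($o{\left(n,B \right)} = \left(1 + 2 n\right) n = n \left(1 + 2 n\right)$)
$g{\left(W \right)} = - 2 W$
$\frac{1}{g{\left(5 o{\left(-1,1 \right)} \right)}} = \frac{1}{\left(-2\right) 5 \left(- (1 + 2 \left(-1\right))\right)} = \frac{1}{\left(-2\right) 5 \left(- (1 - 2)\right)} = \frac{1}{\left(-2\right) 5 \left(\left(-1\right) \left(-1\right)\right)} = \frac{1}{\left(-2\right) 5 \cdot 1} = \frac{1}{\left(-2\right) 5} = \frac{1}{-10} = - \frac{1}{10}$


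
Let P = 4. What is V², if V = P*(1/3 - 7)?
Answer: 6400/9 ≈ 711.11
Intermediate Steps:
V = -80/3 (V = 4*(1/3 - 7) = 4*(⅓ - 7) = 4*(-20/3) = -80/3 ≈ -26.667)
V² = (-80/3)² = 6400/9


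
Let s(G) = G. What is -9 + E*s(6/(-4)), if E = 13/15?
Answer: -103/10 ≈ -10.300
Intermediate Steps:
E = 13/15 (E = 13*(1/15) = 13/15 ≈ 0.86667)
-9 + E*s(6/(-4)) = -9 + 13*(6/(-4))/15 = -9 + 13*(6*(-1/4))/15 = -9 + (13/15)*(-3/2) = -9 - 13/10 = -103/10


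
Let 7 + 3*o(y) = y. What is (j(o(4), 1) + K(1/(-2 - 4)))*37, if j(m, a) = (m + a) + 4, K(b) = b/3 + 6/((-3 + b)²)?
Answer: 1092203/6498 ≈ 168.08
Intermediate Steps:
o(y) = -7/3 + y/3
K(b) = 6/(-3 + b)² + b/3 (K(b) = b*(⅓) + 6/(-3 + b)² = b/3 + 6/(-3 + b)² = 6/(-3 + b)² + b/3)
j(m, a) = 4 + a + m (j(m, a) = (a + m) + 4 = 4 + a + m)
(j(o(4), 1) + K(1/(-2 - 4)))*37 = ((4 + 1 + (-7/3 + (⅓)*4)) + (6/(-3 + 1/(-2 - 4))² + 1/(3*(-2 - 4))))*37 = ((4 + 1 + (-7/3 + 4/3)) + (6/(-3 + 1/(-6))² + (⅓)/(-6)))*37 = ((4 + 1 - 1) + (6/(-3 - ⅙)² + (⅓)*(-⅙)))*37 = (4 + (6/(-19/6)² - 1/18))*37 = (4 + (6*(36/361) - 1/18))*37 = (4 + (216/361 - 1/18))*37 = (4 + 3527/6498)*37 = (29519/6498)*37 = 1092203/6498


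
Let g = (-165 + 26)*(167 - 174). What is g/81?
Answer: 973/81 ≈ 12.012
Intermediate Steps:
g = 973 (g = -139*(-7) = 973)
g/81 = 973/81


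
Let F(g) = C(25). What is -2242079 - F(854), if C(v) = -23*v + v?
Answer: -2241529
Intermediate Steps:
C(v) = -22*v
F(g) = -550 (F(g) = -22*25 = -550)
-2242079 - F(854) = -2242079 - 1*(-550) = -2242079 + 550 = -2241529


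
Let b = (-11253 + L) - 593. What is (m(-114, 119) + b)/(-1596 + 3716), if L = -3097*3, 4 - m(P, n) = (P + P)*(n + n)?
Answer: 33131/2120 ≈ 15.628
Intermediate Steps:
m(P, n) = 4 - 4*P*n (m(P, n) = 4 - (P + P)*(n + n) = 4 - 2*P*2*n = 4 - 4*P*n)
L = -9291
b = -21137 (b = (-11253 - 9291) - 593 = -20544 - 593 = -21137)
(m(-114, 119) + b)/(-1596 + 3716) = ((4 - 4*(-114)*119) - 21137)/(-1596 + 3716) = ((4 + 54264) - 21137)/2120 = (54268 - 21137)*(1/2120) = 33131*(1/2120) = 33131/2120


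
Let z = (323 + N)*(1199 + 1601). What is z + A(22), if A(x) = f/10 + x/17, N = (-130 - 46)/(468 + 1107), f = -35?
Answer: 276649981/306 ≈ 9.0409e+5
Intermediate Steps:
N = -176/1575 ≈ -0.11175
z = 8136784/9 (z = (323 - 176/1575)*(1199 + 1601) = (508549/1575)*2800 = 8136784/9 ≈ 9.0409e+5)
A(x) = -7/2 + x/17 (A(x) = -35/10 + x/17 = -35*1/10 + x*(1/17) = -7/2 + x/17)
z + A(22) = 8136784/9 + (-7/2 + (1/17)*22) = 8136784/9 + (-7/2 + 22/17) = 8136784/9 - 75/34 = 276649981/306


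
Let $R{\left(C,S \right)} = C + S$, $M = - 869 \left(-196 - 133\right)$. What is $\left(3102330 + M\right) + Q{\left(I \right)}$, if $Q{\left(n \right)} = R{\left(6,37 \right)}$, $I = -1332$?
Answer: $3388274$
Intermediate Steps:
$M = 285901$ ($M = \left(-869\right) \left(-329\right) = 285901$)
$Q{\left(n \right)} = 43$ ($Q{\left(n \right)} = 6 + 37 = 43$)
$\left(3102330 + M\right) + Q{\left(I \right)} = \left(3102330 + 285901\right) + 43 = 3388231 + 43 = 3388274$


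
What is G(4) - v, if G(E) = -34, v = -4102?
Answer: 4068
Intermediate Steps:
G(4) - v = -34 - 1*(-4102) = -34 + 4102 = 4068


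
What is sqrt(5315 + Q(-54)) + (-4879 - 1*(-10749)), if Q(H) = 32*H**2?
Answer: 5870 + sqrt(98627) ≈ 6184.0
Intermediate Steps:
sqrt(5315 + Q(-54)) + (-4879 - 1*(-10749)) = sqrt(5315 + 32*(-54)**2) + (-4879 - 1*(-10749)) = sqrt(5315 + 32*2916) + (-4879 + 10749) = sqrt(5315 + 93312) + 5870 = sqrt(98627) + 5870 = 5870 + sqrt(98627)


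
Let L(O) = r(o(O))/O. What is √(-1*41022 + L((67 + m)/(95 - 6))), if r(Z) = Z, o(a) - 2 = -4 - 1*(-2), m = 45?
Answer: 3*I*√4558 ≈ 202.54*I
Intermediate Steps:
o(a) = 0 (o(a) = 2 + (-4 - 1*(-2)) = 2 + (-4 + 2) = 2 - 2 = 0)
L(O) = 0 (L(O) = 0/O = 0)
√(-1*41022 + L((67 + m)/(95 - 6))) = √(-1*41022 + 0) = √(-41022 + 0) = √(-41022) = 3*I*√4558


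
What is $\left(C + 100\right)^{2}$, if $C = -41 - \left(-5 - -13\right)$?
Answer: $2601$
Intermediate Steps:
$C = -49$ ($C = -41 - \left(-5 + 13\right) = -41 - 8 = -49$)
$\left(C + 100\right)^{2} = \left(-49 + 100\right)^{2} = 51^{2} = 2601$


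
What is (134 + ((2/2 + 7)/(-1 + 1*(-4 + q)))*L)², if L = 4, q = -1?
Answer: 148996/9 ≈ 16555.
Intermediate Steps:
(134 + ((2/2 + 7)/(-1 + 1*(-4 + q)))*L)² = (134 + ((2/2 + 7)/(-1 + 1*(-4 - 1)))*4)² = (134 + ((2*(½) + 7)/(-1 + 1*(-5)))*4)² = (134 + ((1 + 7)/(-1 - 5))*4)² = (134 + (8/(-6))*4)² = (134 + (8*(-⅙))*4)² = (134 - 4/3*4)² = (134 - 16/3)² = (386/3)² = 148996/9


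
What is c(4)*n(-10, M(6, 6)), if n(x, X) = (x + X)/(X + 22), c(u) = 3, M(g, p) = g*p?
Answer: 39/29 ≈ 1.3448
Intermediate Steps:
n(x, X) = (X + x)/(22 + X)
c(4)*n(-10, M(6, 6)) = 3*((6*6 - 10)/(22 + 6*6)) = 3*((36 - 10)/(22 + 36)) = 3*(26/58) = 3*((1/58)*26) = 3*(13/29) = 39/29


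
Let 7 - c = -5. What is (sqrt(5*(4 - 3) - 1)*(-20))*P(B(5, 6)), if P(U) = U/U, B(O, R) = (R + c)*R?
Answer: -40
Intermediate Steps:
c = 12 (c = 7 - 1*(-5) = 7 + 5 = 12)
B(O, R) = R*(12 + R) (B(O, R) = (R + 12)*R = (12 + R)*R = R*(12 + R))
P(U) = 1
(sqrt(5*(4 - 3) - 1)*(-20))*P(B(5, 6)) = (sqrt(5*(4 - 3) - 1)*(-20))*1 = (sqrt(5*1 - 1)*(-20))*1 = (sqrt(5 - 1)*(-20))*1 = (sqrt(4)*(-20))*1 = (2*(-20))*1 = -40*1 = -40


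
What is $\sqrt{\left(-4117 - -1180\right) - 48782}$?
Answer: $i \sqrt{51719} \approx 227.42 i$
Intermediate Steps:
$\sqrt{\left(-4117 - -1180\right) - 48782} = \sqrt{\left(-4117 + 1180\right) - 48782} = \sqrt{-2937 - 48782} = \sqrt{-51719} = i \sqrt{51719}$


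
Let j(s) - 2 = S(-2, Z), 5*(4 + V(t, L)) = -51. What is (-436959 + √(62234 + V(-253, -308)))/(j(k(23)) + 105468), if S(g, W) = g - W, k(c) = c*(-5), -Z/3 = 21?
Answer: -145653/35177 + √1555495/527655 ≈ -4.1382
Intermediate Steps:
Z = -63 (Z = -3*21 = -63)
V(t, L) = -71/5 (V(t, L) = -4 + (⅕)*(-51) = -4 - 51/5 = -71/5)
k(c) = -5*c
j(s) = 63 (j(s) = 2 + (-2 - 1*(-63)) = 2 + (-2 + 63) = 2 + 61 = 63)
(-436959 + √(62234 + V(-253, -308)))/(j(k(23)) + 105468) = (-436959 + √(62234 - 71/5))/(63 + 105468) = (-436959 + √(311099/5))/105531 = (-436959 + √1555495/5)*(1/105531) = -145653/35177 + √1555495/527655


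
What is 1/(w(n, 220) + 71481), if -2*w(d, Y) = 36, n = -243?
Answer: 1/71463 ≈ 1.3993e-5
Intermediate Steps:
w(d, Y) = -18 (w(d, Y) = -1/2*36 = -18)
1/(w(n, 220) + 71481) = 1/(-18 + 71481) = 1/71463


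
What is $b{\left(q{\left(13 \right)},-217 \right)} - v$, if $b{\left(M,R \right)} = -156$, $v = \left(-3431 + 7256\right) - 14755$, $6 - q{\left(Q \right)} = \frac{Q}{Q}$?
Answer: $10774$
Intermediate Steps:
$q{\left(Q \right)} = 5$ ($q{\left(Q \right)} = 6 - \frac{Q}{Q} = 6 - 1 = 5$)
$v = -10930$ ($v = 3825 - 14755 = -10930$)
$b{\left(q{\left(13 \right)},-217 \right)} - v = -156 - -10930 = -156 + 10930 = 10774$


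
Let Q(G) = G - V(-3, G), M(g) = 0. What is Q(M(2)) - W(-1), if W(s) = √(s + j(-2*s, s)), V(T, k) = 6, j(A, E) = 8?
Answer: -6 - √7 ≈ -8.6458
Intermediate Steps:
Q(G) = -6 + G (Q(G) = G - 1*6 = G - 6 = -6 + G)
W(s) = √(8 + s) (W(s) = √(s + 8) = √(8 + s))
Q(M(2)) - W(-1) = (-6 + 0) - √(8 - 1) = -6 - √7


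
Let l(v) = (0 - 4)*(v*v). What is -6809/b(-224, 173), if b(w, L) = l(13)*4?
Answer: 6809/2704 ≈ 2.5181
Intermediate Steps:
l(v) = -4*v²
b(w, L) = -2704 (b(w, L) = -4*13²*4 = -4*169*4 = -676*4 = -2704)
-6809/b(-224, 173) = -6809/(-2704) = -6809*(-1/2704) = 6809/2704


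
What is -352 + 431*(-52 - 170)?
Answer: -96034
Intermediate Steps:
-352 + 431*(-52 - 170) = -352 + 431*(-222) = -352 - 95682 = -96034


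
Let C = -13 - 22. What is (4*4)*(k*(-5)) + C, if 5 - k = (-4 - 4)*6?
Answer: -4275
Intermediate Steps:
k = 53 (k = 5 - (-4 - 4)*6 = 5 - (-8)*6 = 5 - 1*(-48) = 5 + 48 = 53)
C = -35
(4*4)*(k*(-5)) + C = (4*4)*(53*(-5)) - 35 = 16*(-265) - 35 = -4240 - 35 = -4275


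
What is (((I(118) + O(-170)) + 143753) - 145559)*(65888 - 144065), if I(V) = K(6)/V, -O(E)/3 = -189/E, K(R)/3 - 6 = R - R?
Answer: 1418607894231/10030 ≈ 1.4144e+8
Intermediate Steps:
K(R) = 18 (K(R) = 18 + 3*(R - R) = 18 + 3*0 = 18 + 0 = 18)
O(E) = 567/E (O(E) = -(-567)/E = 567/E)
I(V) = 18/V
(((I(118) + O(-170)) + 143753) - 145559)*(65888 - 144065) = (((18/118 + 567/(-170)) + 143753) - 145559)*(65888 - 144065) = (((18*(1/118) + 567*(-1/170)) + 143753) - 145559)*(-78177) = (((9/59 - 567/170) + 143753) - 145559)*(-78177) = ((-31923/10030 + 143753) - 145559)*(-78177) = (1441810667/10030 - 145559)*(-78177) = -18146103/10030*(-78177) = 1418607894231/10030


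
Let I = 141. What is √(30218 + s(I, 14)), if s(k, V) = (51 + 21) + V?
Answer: 4*√1894 ≈ 174.08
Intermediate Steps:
s(k, V) = 72 + V
√(30218 + s(I, 14)) = √(30218 + (72 + 14)) = √(30218 + 86) = √30304 = 4*√1894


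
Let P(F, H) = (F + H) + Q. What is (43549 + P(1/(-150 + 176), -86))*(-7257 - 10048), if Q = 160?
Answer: -19627313695/26 ≈ -7.5490e+8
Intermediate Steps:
P(F, H) = 160 + F + H (P(F, H) = (F + H) + 160 = 160 + F + H)
(43549 + P(1/(-150 + 176), -86))*(-7257 - 10048) = (43549 + (160 + 1/(-150 + 176) - 86))*(-7257 - 10048) = (43549 + (160 + 1/26 - 86))*(-17305) = (43549 + 1925/26)*(-17305) = (1134199/26)*(-17305) = -19627313695/26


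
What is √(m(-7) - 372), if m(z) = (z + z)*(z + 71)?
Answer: 2*I*√317 ≈ 35.609*I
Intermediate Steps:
m(z) = 2*z*(71 + z) (m(z) = (2*z)*(71 + z) = 2*z*(71 + z))
√(m(-7) - 372) = √(2*(-7)*(71 - 7) - 372) = √(2*(-7)*64 - 372) = √(-896 - 372) = √(-1268) = 2*I*√317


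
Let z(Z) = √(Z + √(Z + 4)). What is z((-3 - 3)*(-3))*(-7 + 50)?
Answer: 43*√(18 + √22) ≈ 204.83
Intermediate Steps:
z(Z) = √(Z + √(4 + Z))
z((-3 - 3)*(-3))*(-7 + 50) = √((-3 - 3)*(-3) + √(4 + (-3 - 3)*(-3)))*(-7 + 50) = √(-6*(-3) + √(4 - 6*(-3)))*43 = √(18 + √(4 + 18))*43 = √(18 + √22)*43 = 43*√(18 + √22)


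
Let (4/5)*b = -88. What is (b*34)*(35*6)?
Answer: -785400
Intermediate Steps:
b = -110 (b = (5/4)*(-88) = -110)
(b*34)*(35*6) = (-110*34)*(35*6) = -3740*210 = -785400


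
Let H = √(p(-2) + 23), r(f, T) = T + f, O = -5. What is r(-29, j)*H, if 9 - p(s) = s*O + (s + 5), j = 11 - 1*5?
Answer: -23*√19 ≈ -100.25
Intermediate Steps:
j = 6 (j = 11 - 5 = 6)
p(s) = 4 + 4*s (p(s) = 9 - (s*(-5) + (s + 5)) = 9 - (-5*s + (5 + s)) = 9 - (5 - 4*s) = 9 + (-5 + 4*s) = 4 + 4*s)
H = √19 (H = √((4 + 4*(-2)) + 23) = √((4 - 8) + 23) = √(-4 + 23) = √19 ≈ 4.3589)
r(-29, j)*H = (6 - 29)*√19 = -23*√19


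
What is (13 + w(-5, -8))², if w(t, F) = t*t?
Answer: 1444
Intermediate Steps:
w(t, F) = t²
(13 + w(-5, -8))² = (13 + (-5)²)² = (13 + 25)² = 38² = 1444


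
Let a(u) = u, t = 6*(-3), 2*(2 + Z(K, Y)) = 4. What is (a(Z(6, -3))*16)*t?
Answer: 0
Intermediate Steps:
Z(K, Y) = 0 (Z(K, Y) = -2 + (½)*4 = -2 + 2 = 0)
t = -18
(a(Z(6, -3))*16)*t = (0*16)*(-18) = 0*(-18) = 0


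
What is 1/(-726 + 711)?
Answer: -1/15 ≈ -0.066667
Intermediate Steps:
1/(-726 + 711) = 1/(-15) = -1/15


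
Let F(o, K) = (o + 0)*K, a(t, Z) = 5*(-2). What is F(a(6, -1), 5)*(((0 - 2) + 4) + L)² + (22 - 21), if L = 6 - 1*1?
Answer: -2449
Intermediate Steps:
a(t, Z) = -10
F(o, K) = K*o (F(o, K) = o*K = K*o)
L = 5 (L = 6 - 1 = 5)
F(a(6, -1), 5)*(((0 - 2) + 4) + L)² + (22 - 21) = (5*(-10))*(((0 - 2) + 4) + 5)² + (22 - 21) = -50*((-2 + 4) + 5)² + 1 = -50*(2 + 5)² + 1 = -50*7² + 1 = -50*49 + 1 = -2450 + 1 = -2449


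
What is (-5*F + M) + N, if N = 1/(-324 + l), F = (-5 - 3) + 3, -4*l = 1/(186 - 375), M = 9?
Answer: 8327306/244943 ≈ 33.997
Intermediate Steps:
l = 1/756 (l = -1/(4*(186 - 375)) = -¼/(-189) = -¼*(-1/189) = 1/756 ≈ 0.0013228)
F = -5 (F = -8 + 3 = -5)
N = -756/244943 (N = 1/(-324 + 1/756) = 1/(-244943/756) = -756/244943 ≈ -0.0030864)
(-5*F + M) + N = (-5*(-5) + 9) - 756/244943 = (25 + 9) - 756/244943 = 34 - 756/244943 = 8327306/244943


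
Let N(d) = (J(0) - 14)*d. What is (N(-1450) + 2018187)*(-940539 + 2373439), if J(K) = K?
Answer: 2920948022300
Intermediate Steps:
N(d) = -14*d (N(d) = (0 - 14)*d = -14*d)
(N(-1450) + 2018187)*(-940539 + 2373439) = (-14*(-1450) + 2018187)*(-940539 + 2373439) = (20300 + 2018187)*1432900 = 2038487*1432900 = 2920948022300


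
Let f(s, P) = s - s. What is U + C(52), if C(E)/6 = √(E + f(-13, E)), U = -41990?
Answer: -41990 + 12*√13 ≈ -41947.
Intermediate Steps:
f(s, P) = 0
C(E) = 6*√E (C(E) = 6*√(E + 0) = 6*√E)
U + C(52) = -41990 + 6*√52 = -41990 + 6*(2*√13) = -41990 + 12*√13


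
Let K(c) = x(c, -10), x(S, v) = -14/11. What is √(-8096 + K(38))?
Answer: I*√979770/11 ≈ 89.985*I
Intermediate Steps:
x(S, v) = -14/11 (x(S, v) = -14*1/11 = -14/11)
K(c) = -14/11
√(-8096 + K(38)) = √(-8096 - 14/11) = √(-89070/11) = I*√979770/11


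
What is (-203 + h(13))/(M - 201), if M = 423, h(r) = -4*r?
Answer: -85/74 ≈ -1.1486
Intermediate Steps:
(-203 + h(13))/(M - 201) = (-203 - 4*13)/(423 - 201) = (-203 - 52)/222 = -255*1/222 = -85/74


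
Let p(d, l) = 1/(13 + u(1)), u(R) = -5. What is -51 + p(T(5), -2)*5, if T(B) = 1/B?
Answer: -403/8 ≈ -50.375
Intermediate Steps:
p(d, l) = 1/8 (p(d, l) = 1/(13 - 5) = 1/8)
-51 + p(T(5), -2)*5 = -51 + (1/8)*5 = -51 + 5/8 = -403/8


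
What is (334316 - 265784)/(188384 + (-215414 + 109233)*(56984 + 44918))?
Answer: -11422/1803311313 ≈ -6.3339e-6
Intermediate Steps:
(334316 - 265784)/(188384 + (-215414 + 109233)*(56984 + 44918)) = 68532/(188384 - 106181*101902) = 68532/(188384 - 10820056262) = 68532/(-10819867878) = 68532*(-1/10819867878) = -11422/1803311313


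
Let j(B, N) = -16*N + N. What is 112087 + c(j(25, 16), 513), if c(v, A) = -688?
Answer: 111399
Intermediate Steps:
j(B, N) = -15*N
112087 + c(j(25, 16), 513) = 112087 - 688 = 111399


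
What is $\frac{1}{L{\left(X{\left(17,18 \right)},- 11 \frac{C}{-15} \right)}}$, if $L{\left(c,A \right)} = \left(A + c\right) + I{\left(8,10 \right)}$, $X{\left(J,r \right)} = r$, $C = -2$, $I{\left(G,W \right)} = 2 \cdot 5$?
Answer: $\frac{15}{398} \approx 0.037688$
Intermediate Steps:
$I{\left(G,W \right)} = 10$
$L{\left(c,A \right)} = 10 + A + c$ ($L{\left(c,A \right)} = \left(A + c\right) + 10 = 10 + A + c$)
$\frac{1}{L{\left(X{\left(17,18 \right)},- 11 \frac{C}{-15} \right)}} = \frac{1}{10 - 11 \left(- \frac{2}{-15}\right) + 18} = \frac{1}{10 - 11 \left(\left(-2\right) \left(- \frac{1}{15}\right)\right) + 18} = \frac{1}{10 - \frac{22}{15} + 18} = \frac{1}{\frac{398}{15}} = \frac{15}{398}$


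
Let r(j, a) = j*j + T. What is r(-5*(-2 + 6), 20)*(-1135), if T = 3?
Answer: -457405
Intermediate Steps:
r(j, a) = 3 + j² (r(j, a) = j*j + 3 = j² + 3 = 3 + j²)
r(-5*(-2 + 6), 20)*(-1135) = (3 + (-5*(-2 + 6))²)*(-1135) = (3 + (-5*4)²)*(-1135) = (3 + (-20)²)*(-1135) = (3 + 400)*(-1135) = 403*(-1135) = -457405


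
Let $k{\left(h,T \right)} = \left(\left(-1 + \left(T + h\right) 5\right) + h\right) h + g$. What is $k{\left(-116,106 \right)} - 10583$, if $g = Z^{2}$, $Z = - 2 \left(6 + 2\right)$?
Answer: $9045$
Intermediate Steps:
$Z = -16$ ($Z = \left(-2\right) 8 = -16$)
$g = 256$ ($g = \left(-16\right)^{2} = 256$)
$k{\left(h,T \right)} = 256 + h \left(-1 + 5 T + 6 h\right)$ ($k{\left(h,T \right)} = \left(\left(-1 + \left(T + h\right) 5\right) + h\right) h + 256 = \left(\left(-1 + \left(5 T + 5 h\right)\right) + h\right) h + 256 = \left(\left(-1 + 5 T + 5 h\right) + h\right) h + 256 = \left(-1 + 5 T + 6 h\right) h + 256 = h \left(-1 + 5 T + 6 h\right) + 256 = 256 + h \left(-1 + 5 T + 6 h\right)$)
$k{\left(-116,106 \right)} - 10583 = \left(256 - -116 + 6 \left(-116\right)^{2} + 5 \cdot 106 \left(-116\right)\right) - 10583 = \left(256 + 116 + 6 \cdot 13456 - 61480\right) - 10583 = \left(256 + 116 + 80736 - 61480\right) - 10583 = 19628 - 10583 = 9045$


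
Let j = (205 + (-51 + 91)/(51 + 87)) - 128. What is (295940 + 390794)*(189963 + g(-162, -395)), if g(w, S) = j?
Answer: 391521385240/3 ≈ 1.3051e+11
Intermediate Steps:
j = 5333/69 (j = (205 + 40/138) - 128 = (205 + 40*(1/138)) - 128 = (205 + 20/69) - 128 = 14165/69 - 128 = 5333/69 ≈ 77.290)
g(w, S) = 5333/69
(295940 + 390794)*(189963 + g(-162, -395)) = (295940 + 390794)*(189963 + 5333/69) = 686734*(13112780/69) = 391521385240/3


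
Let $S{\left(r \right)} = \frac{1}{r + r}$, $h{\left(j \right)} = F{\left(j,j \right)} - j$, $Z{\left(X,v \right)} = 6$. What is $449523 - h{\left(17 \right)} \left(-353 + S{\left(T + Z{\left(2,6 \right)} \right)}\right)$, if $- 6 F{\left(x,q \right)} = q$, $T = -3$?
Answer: $\frac{15930905}{36} \approx 4.4253 \cdot 10^{5}$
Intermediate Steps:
$F{\left(x,q \right)} = - \frac{q}{6}$
$h{\left(j \right)} = - \frac{7 j}{6}$ ($h{\left(j \right)} = - \frac{j}{6} - j = - \frac{7 j}{6}$)
$S{\left(r \right)} = \frac{1}{2 r}$
$449523 - h{\left(17 \right)} \left(-353 + S{\left(T + Z{\left(2,6 \right)} \right)}\right) = 449523 - \left(- \frac{7}{6}\right) 17 \left(-353 + \frac{1}{2 \left(-3 + 6\right)}\right) = 449523 - - \frac{119 \left(-353 + \frac{1}{2 \cdot 3}\right)}{6} = 449523 - - \frac{119 \left(-353 + \frac{1}{2} \cdot \frac{1}{3}\right)}{6} = 449523 - - \frac{119 \left(-353 + \frac{1}{6}\right)}{6} = 449523 - \left(- \frac{119}{6}\right) \left(- \frac{2117}{6}\right) = 449523 - \frac{251923}{36} = \frac{15930905}{36}$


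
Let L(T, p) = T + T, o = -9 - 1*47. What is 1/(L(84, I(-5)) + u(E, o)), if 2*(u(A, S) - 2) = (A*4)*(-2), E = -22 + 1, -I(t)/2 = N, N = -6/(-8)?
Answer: 1/254 ≈ 0.0039370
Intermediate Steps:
N = 3/4 (N = -6*(-1/8) = 3/4 ≈ 0.75000)
I(t) = -3/2 (I(t) = -2*3/4 = -3/2)
o = -56 (o = -9 - 47 = -56)
E = -21
u(A, S) = 2 - 4*A (u(A, S) = 2 + ((A*4)*(-2))/2 = 2 + ((4*A)*(-2))/2 = 2 + (-8*A)/2 = 2 - 4*A)
L(T, p) = 2*T
1/(L(84, I(-5)) + u(E, o)) = 1/(2*84 + (2 - 4*(-21))) = 1/(168 + (2 + 84)) = 1/(168 + 86) = 1/254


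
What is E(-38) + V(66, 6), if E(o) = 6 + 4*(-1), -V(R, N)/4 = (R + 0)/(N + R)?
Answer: -5/3 ≈ -1.6667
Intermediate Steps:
V(R, N) = -4*R/(N + R) (V(R, N) = -4*(R + 0)/(N + R) = -4*R/(N + R))
E(o) = 2 (E(o) = 6 - 4 = 2)
E(-38) + V(66, 6) = 2 - 4*66/(6 + 66) = 2 - 4*66/72 = 2 - 4*66*1/72 = 2 - 11/3 = -5/3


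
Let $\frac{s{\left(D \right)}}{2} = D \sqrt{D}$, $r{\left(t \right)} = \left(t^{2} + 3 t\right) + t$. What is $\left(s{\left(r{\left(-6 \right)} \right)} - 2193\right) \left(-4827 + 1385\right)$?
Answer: $7548306 - 165216 \sqrt{3} \approx 7.2621 \cdot 10^{6}$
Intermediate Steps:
$r{\left(t \right)} = t^{2} + 4 t$
$s{\left(D \right)} = 2 D^{\frac{3}{2}}$ ($s{\left(D \right)} = 2 D \sqrt{D} = 2 D^{\frac{3}{2}}$)
$\left(s{\left(r{\left(-6 \right)} \right)} - 2193\right) \left(-4827 + 1385\right) = \left(2 \left(- 6 \left(4 - 6\right)\right)^{\frac{3}{2}} - 2193\right) \left(-4827 + 1385\right) = \left(2 \left(\left(-6\right) \left(-2\right)\right)^{\frac{3}{2}} - 2193\right) \left(-3442\right) = \left(2 \cdot 12^{\frac{3}{2}} - 2193\right) \left(-3442\right) = \left(2 \cdot 24 \sqrt{3} - 2193\right) \left(-3442\right) = \left(48 \sqrt{3} - 2193\right) \left(-3442\right) = \left(-2193 + 48 \sqrt{3}\right) \left(-3442\right) = 7548306 - 165216 \sqrt{3}$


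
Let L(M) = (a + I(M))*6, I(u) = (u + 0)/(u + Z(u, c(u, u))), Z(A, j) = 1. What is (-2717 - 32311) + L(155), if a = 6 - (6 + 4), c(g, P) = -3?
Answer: -911197/26 ≈ -35046.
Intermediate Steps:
I(u) = u/(1 + u) (I(u) = (u + 0)/(u + 1) = u/(1 + u))
a = -4 (a = 6 - 1*10 = 6 - 10 = -4)
L(M) = -24 + 6*M/(1 + M) (L(M) = (-4 + M/(1 + M))*6 = -24 + 6*M/(1 + M))
(-2717 - 32311) + L(155) = (-2717 - 32311) + 6*(-4 - 3*155)/(1 + 155) = -35028 + 6*(-4 - 465)/156 = -35028 + 6*(1/156)*(-469) = -35028 - 469/26 = -911197/26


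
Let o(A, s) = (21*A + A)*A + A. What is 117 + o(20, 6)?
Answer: 8937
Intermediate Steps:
o(A, s) = A + 22*A² (o(A, s) = (22*A)*A + A = 22*A² + A = A + 22*A²)
117 + o(20, 6) = 117 + 20*(1 + 22*20) = 117 + 20*(1 + 440) = 117 + 20*441 = 117 + 8820 = 8937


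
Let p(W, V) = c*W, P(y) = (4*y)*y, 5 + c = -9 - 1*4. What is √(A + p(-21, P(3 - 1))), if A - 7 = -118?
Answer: √267 ≈ 16.340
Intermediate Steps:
c = -18 (c = -5 + (-9 - 1*4) = -5 + (-9 - 4) = -5 - 13 = -18)
P(y) = 4*y²
p(W, V) = -18*W
A = -111 (A = 7 - 118 = -111)
√(A + p(-21, P(3 - 1))) = √(-111 - 18*(-21)) = √(-111 + 378) = √267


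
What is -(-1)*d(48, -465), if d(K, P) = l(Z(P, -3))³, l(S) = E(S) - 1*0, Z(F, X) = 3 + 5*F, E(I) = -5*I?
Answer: 1564936281000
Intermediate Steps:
l(S) = -5*S (l(S) = -5*S - 1*0 = -5*S + 0 = -5*S)
d(K, P) = (-15 - 25*P)³ (d(K, P) = (-5*(3 + 5*P))³ = (-15 - 25*P)³)
-(-1)*d(48, -465) = -(-1)*125*(-3 - 5*(-465))³ = -(-1)*125*(-3 + 2325)³ = -(-1)*125*2322³ = -(-1)*125*12519490248 = -(-1)*1564936281000 = -1*(-1564936281000) = 1564936281000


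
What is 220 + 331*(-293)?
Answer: -96763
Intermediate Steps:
220 + 331*(-293) = 220 - 96983 = -96763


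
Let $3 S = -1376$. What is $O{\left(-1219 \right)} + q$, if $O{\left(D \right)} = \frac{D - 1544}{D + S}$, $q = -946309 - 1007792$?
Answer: $- \frac{9834982044}{5033} \approx -1.9541 \cdot 10^{6}$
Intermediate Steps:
$q = -1954101$ ($q = -946309 - 1007792 = -1954101$)
$S = - \frac{1376}{3}$ ($S = \frac{1}{3} \left(-1376\right) = - \frac{1376}{3} \approx -458.67$)
$O{\left(D \right)} = \frac{-1544 + D}{- \frac{1376}{3} + D}$ ($O{\left(D \right)} = \frac{D - 1544}{D - \frac{1376}{3}} = \frac{-1544 + D}{- \frac{1376}{3} + D}$)
$O{\left(-1219 \right)} + q = \frac{3 \left(-1544 - 1219\right)}{-1376 + 3 \left(-1219\right)} - 1954101 = 3 \frac{1}{-1376 - 3657} \left(-2763\right) - 1954101 = 3 \frac{1}{-5033} \left(-2763\right) - 1954101 = 3 \left(- \frac{1}{5033}\right) \left(-2763\right) - 1954101 = \frac{8289}{5033} - 1954101 = - \frac{9834982044}{5033}$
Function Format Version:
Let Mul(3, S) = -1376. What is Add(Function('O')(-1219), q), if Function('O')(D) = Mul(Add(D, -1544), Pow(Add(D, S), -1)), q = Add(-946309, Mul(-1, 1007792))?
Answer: Rational(-9834982044, 5033) ≈ -1.9541e+6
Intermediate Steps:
q = -1954101 (q = Add(-946309, -1007792) = -1954101)
S = Rational(-1376, 3) (S = Mul(Rational(1, 3), -1376) = Rational(-1376, 3) ≈ -458.67)
Function('O')(D) = Mul(Pow(Add(Rational(-1376, 3), D), -1), Add(-1544, D)) (Function('O')(D) = Mul(Add(D, -1544), Pow(Add(D, Rational(-1376, 3)), -1)) = Mul(Add(-1544, D), Pow(Add(Rational(-1376, 3), D), -1)) = Mul(Pow(Add(Rational(-1376, 3), D), -1), Add(-1544, D)))
Add(Function('O')(-1219), q) = Add(Mul(3, Pow(Add(-1376, Mul(3, -1219)), -1), Add(-1544, -1219)), -1954101) = Add(Mul(3, Pow(Add(-1376, -3657), -1), -2763), -1954101) = Add(Mul(3, Pow(-5033, -1), -2763), -1954101) = Add(Mul(3, Rational(-1, 5033), -2763), -1954101) = Add(Rational(8289, 5033), -1954101) = Rational(-9834982044, 5033)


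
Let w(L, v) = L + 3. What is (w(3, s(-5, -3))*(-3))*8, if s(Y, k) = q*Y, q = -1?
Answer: -144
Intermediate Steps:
s(Y, k) = -Y
w(L, v) = 3 + L
(w(3, s(-5, -3))*(-3))*8 = ((3 + 3)*(-3))*8 = (6*(-3))*8 = -18*8 = -144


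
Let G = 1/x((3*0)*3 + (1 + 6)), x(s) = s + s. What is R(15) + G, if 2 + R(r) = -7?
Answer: -125/14 ≈ -8.9286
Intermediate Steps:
R(r) = -9 (R(r) = -2 - 7 = -9)
x(s) = 2*s
G = 1/14 (G = 1/(2*((3*0)*3 + (1 + 6))) = 1/(2*(0*3 + 7)) = 1/(2*(0 + 7)) = 1/(2*7) = 1/14 ≈ 0.071429)
R(15) + G = -9 + 1/14 = -125/14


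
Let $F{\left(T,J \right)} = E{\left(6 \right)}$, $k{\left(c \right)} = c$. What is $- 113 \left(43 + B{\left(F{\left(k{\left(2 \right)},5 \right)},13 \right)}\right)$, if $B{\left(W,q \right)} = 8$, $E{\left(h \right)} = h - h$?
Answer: $-5763$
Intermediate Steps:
$E{\left(h \right)} = 0$
$F{\left(T,J \right)} = 0$
$- 113 \left(43 + B{\left(F{\left(k{\left(2 \right)},5 \right)},13 \right)}\right) = - 113 \left(43 + 8\right) = \left(-113\right) 51 = -5763$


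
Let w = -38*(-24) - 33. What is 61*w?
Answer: 53619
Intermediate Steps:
w = 879 (w = 912 - 33 = 879)
61*w = 61*879 = 53619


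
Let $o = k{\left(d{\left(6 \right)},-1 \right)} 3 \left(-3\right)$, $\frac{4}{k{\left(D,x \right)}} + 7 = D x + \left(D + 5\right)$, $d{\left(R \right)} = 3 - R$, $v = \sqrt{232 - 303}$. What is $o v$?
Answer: $18 i \sqrt{71} \approx 151.67 i$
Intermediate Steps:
$v = i \sqrt{71}$ ($v = \sqrt{-71} = i \sqrt{71} \approx 8.4261 i$)
$k{\left(D,x \right)} = \frac{4}{-2 + D + D x}$ ($k{\left(D,x \right)} = \frac{4}{-7 + \left(D x + \left(D + 5\right)\right)} = \frac{4}{-7 + \left(D x + \left(5 + D\right)\right)} = \frac{4}{-7 + \left(5 + D + D x\right)} = \frac{4}{-2 + D + D x}$)
$o = 18$ ($o = \frac{4}{-2 + \left(3 - 6\right) + \left(3 - 6\right) \left(-1\right)} 3 \left(-3\right) = \frac{4}{-2 + \left(3 - 6\right) + \left(3 - 6\right) \left(-1\right)} \left(-9\right) = \frac{4}{-2 - 3 - -3} \left(-9\right) = \frac{4}{-2 - 3 + 3} \left(-9\right) = \frac{4}{-2} \left(-9\right) = 4 \left(- \frac{1}{2}\right) \left(-9\right) = \left(-2\right) \left(-9\right) = 18$)
$o v = 18 i \sqrt{71}$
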